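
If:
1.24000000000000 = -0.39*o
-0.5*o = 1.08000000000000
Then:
No Solution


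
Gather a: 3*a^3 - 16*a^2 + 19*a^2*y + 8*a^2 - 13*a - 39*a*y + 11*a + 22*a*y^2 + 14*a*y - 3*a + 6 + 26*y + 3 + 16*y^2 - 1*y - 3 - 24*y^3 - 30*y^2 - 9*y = 3*a^3 + a^2*(19*y - 8) + a*(22*y^2 - 25*y - 5) - 24*y^3 - 14*y^2 + 16*y + 6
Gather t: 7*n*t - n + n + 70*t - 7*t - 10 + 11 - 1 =t*(7*n + 63)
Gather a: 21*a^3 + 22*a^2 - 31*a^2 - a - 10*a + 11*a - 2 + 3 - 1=21*a^3 - 9*a^2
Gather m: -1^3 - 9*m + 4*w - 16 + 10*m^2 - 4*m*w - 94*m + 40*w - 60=10*m^2 + m*(-4*w - 103) + 44*w - 77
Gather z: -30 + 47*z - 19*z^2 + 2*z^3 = 2*z^3 - 19*z^2 + 47*z - 30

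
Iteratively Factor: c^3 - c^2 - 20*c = (c)*(c^2 - c - 20) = c*(c - 5)*(c + 4)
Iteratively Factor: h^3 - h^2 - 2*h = (h - 2)*(h^2 + h) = h*(h - 2)*(h + 1)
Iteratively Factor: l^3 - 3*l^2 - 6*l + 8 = (l - 4)*(l^2 + l - 2) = (l - 4)*(l + 2)*(l - 1)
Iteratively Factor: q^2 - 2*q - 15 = (q + 3)*(q - 5)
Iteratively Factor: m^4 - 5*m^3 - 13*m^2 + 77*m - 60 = (m - 3)*(m^3 - 2*m^2 - 19*m + 20) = (m - 5)*(m - 3)*(m^2 + 3*m - 4) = (m - 5)*(m - 3)*(m + 4)*(m - 1)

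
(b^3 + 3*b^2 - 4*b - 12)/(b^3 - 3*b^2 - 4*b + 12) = (b + 3)/(b - 3)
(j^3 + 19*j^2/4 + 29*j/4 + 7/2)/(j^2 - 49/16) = 4*(j^2 + 3*j + 2)/(4*j - 7)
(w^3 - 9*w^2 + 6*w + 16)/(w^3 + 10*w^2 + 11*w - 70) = (w^2 - 7*w - 8)/(w^2 + 12*w + 35)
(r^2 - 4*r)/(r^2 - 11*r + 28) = r/(r - 7)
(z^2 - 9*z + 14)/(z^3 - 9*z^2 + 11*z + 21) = (z - 2)/(z^2 - 2*z - 3)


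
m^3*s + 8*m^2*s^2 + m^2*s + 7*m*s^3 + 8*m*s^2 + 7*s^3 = (m + s)*(m + 7*s)*(m*s + s)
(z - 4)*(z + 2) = z^2 - 2*z - 8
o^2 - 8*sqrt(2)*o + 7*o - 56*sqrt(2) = (o + 7)*(o - 8*sqrt(2))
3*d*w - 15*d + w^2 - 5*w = (3*d + w)*(w - 5)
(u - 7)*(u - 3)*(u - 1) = u^3 - 11*u^2 + 31*u - 21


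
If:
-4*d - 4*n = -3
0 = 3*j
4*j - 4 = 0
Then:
No Solution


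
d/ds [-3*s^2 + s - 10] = 1 - 6*s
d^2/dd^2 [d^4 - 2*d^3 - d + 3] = 12*d*(d - 1)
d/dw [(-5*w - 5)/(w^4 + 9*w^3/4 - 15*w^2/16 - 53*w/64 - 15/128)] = 640*(96*w^3 + 248*w^2 + 124*w - 91)/(4096*w^7 + 17408*w^6 + 8704*w^5 - 26240*w^4 - 6064*w^3 + 5716*w^2 + 2280*w + 225)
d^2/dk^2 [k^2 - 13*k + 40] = 2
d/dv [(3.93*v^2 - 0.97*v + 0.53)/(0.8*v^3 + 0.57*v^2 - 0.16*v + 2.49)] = (-3.144*v^4 + 1.552*v^3 - 1.3479*v^2 + 18.9672*v - 2.3305)/(0.64*v^6 + 0.912*v^5 + 0.0689*v^4 + 3.8016*v^3 + 2.8642*v^2 - 0.7968*v + 6.2001)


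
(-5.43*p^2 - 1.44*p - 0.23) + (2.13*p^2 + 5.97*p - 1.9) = -3.3*p^2 + 4.53*p - 2.13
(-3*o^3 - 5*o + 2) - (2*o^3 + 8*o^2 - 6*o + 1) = -5*o^3 - 8*o^2 + o + 1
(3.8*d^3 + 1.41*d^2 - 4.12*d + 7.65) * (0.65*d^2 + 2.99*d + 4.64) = 2.47*d^5 + 12.2785*d^4 + 19.1699*d^3 - 0.803900000000002*d^2 + 3.75670000000001*d + 35.496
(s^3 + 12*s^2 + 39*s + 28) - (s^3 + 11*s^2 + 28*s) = s^2 + 11*s + 28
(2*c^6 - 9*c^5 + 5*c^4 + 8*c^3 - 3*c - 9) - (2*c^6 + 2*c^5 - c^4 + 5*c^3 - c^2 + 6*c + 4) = -11*c^5 + 6*c^4 + 3*c^3 + c^2 - 9*c - 13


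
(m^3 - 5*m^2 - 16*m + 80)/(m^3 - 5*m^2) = 1 - 16/m^2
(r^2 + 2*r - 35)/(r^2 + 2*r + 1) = (r^2 + 2*r - 35)/(r^2 + 2*r + 1)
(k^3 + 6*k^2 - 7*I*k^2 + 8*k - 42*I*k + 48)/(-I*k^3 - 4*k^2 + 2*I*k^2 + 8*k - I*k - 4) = (I*k^3 + k^2*(7 + 6*I) + k*(42 + 8*I) + 48*I)/(k^3 + k^2*(-2 - 4*I) + k*(1 + 8*I) - 4*I)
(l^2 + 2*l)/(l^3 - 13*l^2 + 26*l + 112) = l/(l^2 - 15*l + 56)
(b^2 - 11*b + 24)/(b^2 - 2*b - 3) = (b - 8)/(b + 1)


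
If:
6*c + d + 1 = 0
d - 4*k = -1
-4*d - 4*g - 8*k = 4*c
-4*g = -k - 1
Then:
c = -6/67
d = -31/67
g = 19/67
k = 9/67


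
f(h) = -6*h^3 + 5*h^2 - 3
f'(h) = -18*h^2 + 10*h = 2*h*(5 - 9*h)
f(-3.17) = 238.37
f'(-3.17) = -212.58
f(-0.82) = 3.67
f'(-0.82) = -20.30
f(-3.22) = 249.16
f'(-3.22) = -218.83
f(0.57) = -2.49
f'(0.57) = -0.15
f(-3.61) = 344.44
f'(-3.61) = -270.68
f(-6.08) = 1530.37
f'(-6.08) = -726.20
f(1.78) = -21.00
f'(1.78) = -39.23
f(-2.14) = 78.70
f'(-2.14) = -103.83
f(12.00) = -9651.00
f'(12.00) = -2472.00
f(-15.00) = 21372.00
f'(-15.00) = -4200.00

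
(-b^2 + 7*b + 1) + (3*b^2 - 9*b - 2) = 2*b^2 - 2*b - 1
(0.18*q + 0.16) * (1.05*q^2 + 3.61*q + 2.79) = 0.189*q^3 + 0.8178*q^2 + 1.0798*q + 0.4464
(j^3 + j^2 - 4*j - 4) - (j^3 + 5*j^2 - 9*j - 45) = -4*j^2 + 5*j + 41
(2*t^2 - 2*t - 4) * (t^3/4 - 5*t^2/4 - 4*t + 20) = t^5/2 - 3*t^4 - 13*t^3/2 + 53*t^2 - 24*t - 80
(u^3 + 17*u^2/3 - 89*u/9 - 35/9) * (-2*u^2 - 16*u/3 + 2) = -2*u^5 - 50*u^4/3 - 76*u^3/9 + 1940*u^2/27 + 26*u/27 - 70/9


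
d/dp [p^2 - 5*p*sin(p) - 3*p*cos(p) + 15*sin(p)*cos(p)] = 3*p*sin(p) - 5*p*cos(p) + 2*p - 5*sin(p) - 3*cos(p) + 15*cos(2*p)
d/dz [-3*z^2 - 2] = -6*z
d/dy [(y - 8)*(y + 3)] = 2*y - 5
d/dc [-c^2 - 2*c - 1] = -2*c - 2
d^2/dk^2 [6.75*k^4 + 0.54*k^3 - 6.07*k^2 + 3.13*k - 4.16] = 81.0*k^2 + 3.24*k - 12.14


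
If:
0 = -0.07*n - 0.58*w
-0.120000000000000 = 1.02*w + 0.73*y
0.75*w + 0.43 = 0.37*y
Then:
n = 3.21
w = -0.39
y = 0.38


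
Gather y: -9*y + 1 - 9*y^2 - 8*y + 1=-9*y^2 - 17*y + 2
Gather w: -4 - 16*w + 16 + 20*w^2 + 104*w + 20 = 20*w^2 + 88*w + 32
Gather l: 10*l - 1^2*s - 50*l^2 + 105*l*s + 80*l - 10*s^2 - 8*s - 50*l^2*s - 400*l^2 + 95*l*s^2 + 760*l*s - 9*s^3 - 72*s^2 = l^2*(-50*s - 450) + l*(95*s^2 + 865*s + 90) - 9*s^3 - 82*s^2 - 9*s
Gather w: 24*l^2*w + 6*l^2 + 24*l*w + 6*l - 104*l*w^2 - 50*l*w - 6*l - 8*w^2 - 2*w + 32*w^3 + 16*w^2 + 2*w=6*l^2 + 32*w^3 + w^2*(8 - 104*l) + w*(24*l^2 - 26*l)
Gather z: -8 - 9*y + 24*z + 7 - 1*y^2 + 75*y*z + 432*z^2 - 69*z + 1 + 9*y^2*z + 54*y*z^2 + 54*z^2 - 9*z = -y^2 - 9*y + z^2*(54*y + 486) + z*(9*y^2 + 75*y - 54)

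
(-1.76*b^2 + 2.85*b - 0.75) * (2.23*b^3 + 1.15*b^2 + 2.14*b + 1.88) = -3.9248*b^5 + 4.3315*b^4 - 2.1614*b^3 + 1.9277*b^2 + 3.753*b - 1.41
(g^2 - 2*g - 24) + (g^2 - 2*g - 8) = 2*g^2 - 4*g - 32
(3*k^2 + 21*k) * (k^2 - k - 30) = 3*k^4 + 18*k^3 - 111*k^2 - 630*k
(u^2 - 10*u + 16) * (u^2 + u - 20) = u^4 - 9*u^3 - 14*u^2 + 216*u - 320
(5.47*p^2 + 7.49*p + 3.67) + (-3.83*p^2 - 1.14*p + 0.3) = 1.64*p^2 + 6.35*p + 3.97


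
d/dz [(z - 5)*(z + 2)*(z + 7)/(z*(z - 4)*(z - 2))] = 2*(-5*z^4 + 39*z^3 + 28*z^2 - 420*z + 280)/(z^2*(z^4 - 12*z^3 + 52*z^2 - 96*z + 64))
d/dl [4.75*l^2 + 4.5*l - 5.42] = 9.5*l + 4.5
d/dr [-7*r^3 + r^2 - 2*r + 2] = -21*r^2 + 2*r - 2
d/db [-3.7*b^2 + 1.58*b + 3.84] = 1.58 - 7.4*b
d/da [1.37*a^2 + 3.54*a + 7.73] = 2.74*a + 3.54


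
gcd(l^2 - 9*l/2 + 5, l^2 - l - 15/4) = l - 5/2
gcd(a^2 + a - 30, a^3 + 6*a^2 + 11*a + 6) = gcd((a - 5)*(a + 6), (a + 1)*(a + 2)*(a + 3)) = 1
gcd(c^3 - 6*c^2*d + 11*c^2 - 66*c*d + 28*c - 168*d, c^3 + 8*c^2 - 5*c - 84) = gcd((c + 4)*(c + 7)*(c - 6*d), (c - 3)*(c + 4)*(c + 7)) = c^2 + 11*c + 28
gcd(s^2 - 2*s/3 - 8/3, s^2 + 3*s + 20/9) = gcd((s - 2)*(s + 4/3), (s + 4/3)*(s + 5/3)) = s + 4/3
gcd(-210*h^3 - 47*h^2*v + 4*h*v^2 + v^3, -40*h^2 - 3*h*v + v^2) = 5*h + v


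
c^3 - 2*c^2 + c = c*(c - 1)^2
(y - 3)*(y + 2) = y^2 - y - 6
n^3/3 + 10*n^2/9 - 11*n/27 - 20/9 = (n/3 + 1)*(n - 4/3)*(n + 5/3)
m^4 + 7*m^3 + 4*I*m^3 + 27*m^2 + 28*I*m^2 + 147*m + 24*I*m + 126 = (m + 1)*(m + 6)*(m - 3*I)*(m + 7*I)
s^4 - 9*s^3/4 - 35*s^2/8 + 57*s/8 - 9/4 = (s - 3)*(s - 3/4)*(s - 1/2)*(s + 2)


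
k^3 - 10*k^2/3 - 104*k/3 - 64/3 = (k - 8)*(k + 2/3)*(k + 4)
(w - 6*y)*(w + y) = w^2 - 5*w*y - 6*y^2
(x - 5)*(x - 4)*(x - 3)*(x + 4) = x^4 - 8*x^3 - x^2 + 128*x - 240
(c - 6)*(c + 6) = c^2 - 36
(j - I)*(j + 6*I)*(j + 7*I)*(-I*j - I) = -I*j^4 + 12*j^3 - I*j^3 + 12*j^2 + 29*I*j^2 + 42*j + 29*I*j + 42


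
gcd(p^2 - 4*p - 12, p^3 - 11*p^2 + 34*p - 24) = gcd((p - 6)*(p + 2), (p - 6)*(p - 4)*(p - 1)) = p - 6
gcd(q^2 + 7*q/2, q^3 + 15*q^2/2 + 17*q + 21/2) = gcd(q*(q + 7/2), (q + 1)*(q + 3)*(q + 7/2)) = q + 7/2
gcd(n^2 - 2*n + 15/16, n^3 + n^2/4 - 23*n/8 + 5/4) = n - 5/4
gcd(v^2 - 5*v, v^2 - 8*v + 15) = v - 5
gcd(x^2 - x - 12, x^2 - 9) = x + 3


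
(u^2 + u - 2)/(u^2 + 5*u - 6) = (u + 2)/(u + 6)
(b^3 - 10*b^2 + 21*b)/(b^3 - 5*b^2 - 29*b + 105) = b/(b + 5)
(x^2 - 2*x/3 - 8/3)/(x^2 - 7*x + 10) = (x + 4/3)/(x - 5)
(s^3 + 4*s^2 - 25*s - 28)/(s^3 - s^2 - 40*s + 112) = (s + 1)/(s - 4)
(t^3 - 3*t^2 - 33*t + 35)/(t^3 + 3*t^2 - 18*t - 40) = (t^2 - 8*t + 7)/(t^2 - 2*t - 8)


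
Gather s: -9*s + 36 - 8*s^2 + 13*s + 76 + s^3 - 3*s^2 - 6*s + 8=s^3 - 11*s^2 - 2*s + 120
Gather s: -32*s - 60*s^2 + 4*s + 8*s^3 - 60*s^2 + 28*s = 8*s^3 - 120*s^2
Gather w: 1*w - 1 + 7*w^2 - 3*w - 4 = 7*w^2 - 2*w - 5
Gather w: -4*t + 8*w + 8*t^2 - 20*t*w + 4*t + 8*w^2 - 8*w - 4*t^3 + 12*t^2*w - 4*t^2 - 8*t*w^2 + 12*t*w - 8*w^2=-4*t^3 + 4*t^2 - 8*t*w^2 + w*(12*t^2 - 8*t)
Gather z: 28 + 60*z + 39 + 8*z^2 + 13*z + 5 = 8*z^2 + 73*z + 72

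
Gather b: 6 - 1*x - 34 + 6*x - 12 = 5*x - 40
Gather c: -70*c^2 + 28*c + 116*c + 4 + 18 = -70*c^2 + 144*c + 22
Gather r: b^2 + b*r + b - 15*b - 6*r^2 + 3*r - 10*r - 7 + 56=b^2 - 14*b - 6*r^2 + r*(b - 7) + 49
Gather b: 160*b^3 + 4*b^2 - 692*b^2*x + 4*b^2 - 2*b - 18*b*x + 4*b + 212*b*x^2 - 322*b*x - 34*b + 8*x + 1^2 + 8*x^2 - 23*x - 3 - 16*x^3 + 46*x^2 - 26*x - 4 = 160*b^3 + b^2*(8 - 692*x) + b*(212*x^2 - 340*x - 32) - 16*x^3 + 54*x^2 - 41*x - 6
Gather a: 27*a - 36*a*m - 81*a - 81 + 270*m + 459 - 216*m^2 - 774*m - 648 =a*(-36*m - 54) - 216*m^2 - 504*m - 270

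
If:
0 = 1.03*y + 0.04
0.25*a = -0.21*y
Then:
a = 0.03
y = -0.04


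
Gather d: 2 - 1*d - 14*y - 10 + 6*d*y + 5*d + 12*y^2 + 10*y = d*(6*y + 4) + 12*y^2 - 4*y - 8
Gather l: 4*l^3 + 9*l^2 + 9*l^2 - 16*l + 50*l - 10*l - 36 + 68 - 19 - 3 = 4*l^3 + 18*l^2 + 24*l + 10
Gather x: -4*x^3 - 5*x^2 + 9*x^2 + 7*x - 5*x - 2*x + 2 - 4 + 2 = -4*x^3 + 4*x^2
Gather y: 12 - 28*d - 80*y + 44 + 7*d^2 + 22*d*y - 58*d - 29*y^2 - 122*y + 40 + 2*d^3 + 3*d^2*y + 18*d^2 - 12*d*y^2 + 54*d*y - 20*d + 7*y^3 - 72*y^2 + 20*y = 2*d^3 + 25*d^2 - 106*d + 7*y^3 + y^2*(-12*d - 101) + y*(3*d^2 + 76*d - 182) + 96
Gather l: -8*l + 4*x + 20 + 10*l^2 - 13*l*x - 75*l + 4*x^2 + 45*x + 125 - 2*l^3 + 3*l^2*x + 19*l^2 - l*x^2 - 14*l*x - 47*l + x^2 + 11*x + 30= -2*l^3 + l^2*(3*x + 29) + l*(-x^2 - 27*x - 130) + 5*x^2 + 60*x + 175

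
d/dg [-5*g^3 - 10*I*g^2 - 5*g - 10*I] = -15*g^2 - 20*I*g - 5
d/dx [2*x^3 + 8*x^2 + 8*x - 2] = 6*x^2 + 16*x + 8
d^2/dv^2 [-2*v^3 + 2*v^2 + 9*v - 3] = 4 - 12*v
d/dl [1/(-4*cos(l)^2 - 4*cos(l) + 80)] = -(2*cos(l) + 1)*sin(l)/(4*(cos(l)^2 + cos(l) - 20)^2)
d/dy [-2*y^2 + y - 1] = 1 - 4*y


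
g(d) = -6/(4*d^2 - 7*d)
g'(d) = -6*(7 - 8*d)/(4*d^2 - 7*d)^2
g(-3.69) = -0.07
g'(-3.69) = -0.03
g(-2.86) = -0.11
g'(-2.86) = -0.06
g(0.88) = 1.96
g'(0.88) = 0.03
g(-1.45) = -0.32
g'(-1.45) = -0.32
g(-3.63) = -0.08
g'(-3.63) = -0.04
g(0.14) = 6.65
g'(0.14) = -43.40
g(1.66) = 10.04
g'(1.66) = 105.51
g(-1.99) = -0.20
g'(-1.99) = -0.16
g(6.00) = -0.06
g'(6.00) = 0.02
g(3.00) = -0.40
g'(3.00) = 0.45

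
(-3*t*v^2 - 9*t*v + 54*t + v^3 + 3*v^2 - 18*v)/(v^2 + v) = (-3*t*v^2 - 9*t*v + 54*t + v^3 + 3*v^2 - 18*v)/(v*(v + 1))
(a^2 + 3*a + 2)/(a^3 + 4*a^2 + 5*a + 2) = 1/(a + 1)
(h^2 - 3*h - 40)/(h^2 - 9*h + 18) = (h^2 - 3*h - 40)/(h^2 - 9*h + 18)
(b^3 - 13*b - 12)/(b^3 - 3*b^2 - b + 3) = (b^2 - b - 12)/(b^2 - 4*b + 3)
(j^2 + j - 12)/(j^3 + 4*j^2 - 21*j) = (j + 4)/(j*(j + 7))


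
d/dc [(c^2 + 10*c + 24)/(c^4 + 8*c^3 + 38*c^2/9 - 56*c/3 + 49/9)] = 18*(-9*c^5 - 171*c^4 - 1152*c^3 - 2866*c^2 - 863*c + 2261)/(81*c^8 + 1296*c^7 + 5868*c^6 + 2448*c^5 - 21866*c^4 - 5712*c^3 + 31948*c^2 - 16464*c + 2401)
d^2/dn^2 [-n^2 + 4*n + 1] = -2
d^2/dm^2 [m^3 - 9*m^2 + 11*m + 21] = 6*m - 18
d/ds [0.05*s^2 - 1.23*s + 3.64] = 0.1*s - 1.23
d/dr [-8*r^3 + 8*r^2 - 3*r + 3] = -24*r^2 + 16*r - 3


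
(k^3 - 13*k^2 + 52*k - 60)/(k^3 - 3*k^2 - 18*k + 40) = (k - 6)/(k + 4)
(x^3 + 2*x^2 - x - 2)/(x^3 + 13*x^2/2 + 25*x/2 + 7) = 2*(x - 1)/(2*x + 7)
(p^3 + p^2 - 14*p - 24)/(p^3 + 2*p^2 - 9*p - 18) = (p - 4)/(p - 3)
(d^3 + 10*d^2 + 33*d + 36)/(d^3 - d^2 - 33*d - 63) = (d + 4)/(d - 7)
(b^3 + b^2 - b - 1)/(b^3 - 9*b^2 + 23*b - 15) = (b^2 + 2*b + 1)/(b^2 - 8*b + 15)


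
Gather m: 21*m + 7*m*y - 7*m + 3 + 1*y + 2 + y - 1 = m*(7*y + 14) + 2*y + 4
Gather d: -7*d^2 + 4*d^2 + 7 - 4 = 3 - 3*d^2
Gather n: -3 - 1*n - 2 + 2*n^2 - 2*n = 2*n^2 - 3*n - 5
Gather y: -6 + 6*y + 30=6*y + 24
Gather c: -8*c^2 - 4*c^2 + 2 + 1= 3 - 12*c^2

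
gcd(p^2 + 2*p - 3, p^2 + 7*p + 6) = 1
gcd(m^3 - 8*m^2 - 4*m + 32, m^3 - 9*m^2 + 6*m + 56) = m + 2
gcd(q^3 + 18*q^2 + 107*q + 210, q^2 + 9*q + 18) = q + 6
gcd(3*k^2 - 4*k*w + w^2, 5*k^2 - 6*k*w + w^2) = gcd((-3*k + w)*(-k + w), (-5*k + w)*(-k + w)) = -k + w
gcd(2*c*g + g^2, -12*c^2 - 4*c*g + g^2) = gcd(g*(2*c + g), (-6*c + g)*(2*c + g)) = 2*c + g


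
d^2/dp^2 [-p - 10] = 0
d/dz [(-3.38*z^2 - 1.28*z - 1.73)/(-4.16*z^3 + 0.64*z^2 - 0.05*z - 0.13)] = (-14.0608*z^4 - 10.6496*z^3 - 20.6022*z^2 + 3.0932*z + 0.0799)/(17.3056*z^6 - 5.3248*z^5 + 0.8256*z^4 + 1.0176*z^3 - 0.1639*z^2 + 0.013*z + 0.0169)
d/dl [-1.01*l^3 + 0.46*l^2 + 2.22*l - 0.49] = -3.03*l^2 + 0.92*l + 2.22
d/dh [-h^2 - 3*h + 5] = -2*h - 3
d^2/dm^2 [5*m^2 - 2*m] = 10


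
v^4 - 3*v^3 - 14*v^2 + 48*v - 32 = (v - 4)*(v - 2)*(v - 1)*(v + 4)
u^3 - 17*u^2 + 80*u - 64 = (u - 8)^2*(u - 1)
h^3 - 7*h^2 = h^2*(h - 7)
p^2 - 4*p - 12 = (p - 6)*(p + 2)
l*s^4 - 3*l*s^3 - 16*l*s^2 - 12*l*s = s*(s - 6)*(s + 2)*(l*s + l)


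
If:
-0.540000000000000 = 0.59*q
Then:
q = -0.92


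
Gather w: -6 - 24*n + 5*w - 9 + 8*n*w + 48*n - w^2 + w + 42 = 24*n - w^2 + w*(8*n + 6) + 27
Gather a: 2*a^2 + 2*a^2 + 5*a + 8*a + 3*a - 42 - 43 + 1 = 4*a^2 + 16*a - 84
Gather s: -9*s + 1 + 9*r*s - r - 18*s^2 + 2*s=-r - 18*s^2 + s*(9*r - 7) + 1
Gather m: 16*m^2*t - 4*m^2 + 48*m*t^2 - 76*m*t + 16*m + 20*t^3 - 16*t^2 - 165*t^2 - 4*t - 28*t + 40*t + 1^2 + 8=m^2*(16*t - 4) + m*(48*t^2 - 76*t + 16) + 20*t^3 - 181*t^2 + 8*t + 9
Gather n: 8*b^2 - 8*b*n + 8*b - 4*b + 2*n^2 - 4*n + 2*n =8*b^2 + 4*b + 2*n^2 + n*(-8*b - 2)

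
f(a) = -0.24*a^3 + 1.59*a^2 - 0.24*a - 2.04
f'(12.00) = -65.76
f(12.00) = -190.68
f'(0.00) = -0.24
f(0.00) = -2.04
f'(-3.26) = -18.26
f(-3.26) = 23.96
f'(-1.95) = -9.18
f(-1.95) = 6.25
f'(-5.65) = -41.19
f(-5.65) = 93.36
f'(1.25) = 2.61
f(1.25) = -0.32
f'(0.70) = 1.63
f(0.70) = -1.51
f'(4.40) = -0.19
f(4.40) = 7.24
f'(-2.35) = -11.69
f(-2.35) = 10.42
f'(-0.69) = -2.78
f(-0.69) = -1.04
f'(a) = -0.72*a^2 + 3.18*a - 0.24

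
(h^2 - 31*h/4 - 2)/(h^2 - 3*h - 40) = (h + 1/4)/(h + 5)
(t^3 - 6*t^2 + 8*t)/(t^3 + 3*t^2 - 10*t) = (t - 4)/(t + 5)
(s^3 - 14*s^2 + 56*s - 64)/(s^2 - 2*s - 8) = (s^2 - 10*s + 16)/(s + 2)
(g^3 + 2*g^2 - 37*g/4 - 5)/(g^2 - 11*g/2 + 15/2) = (g^2 + 9*g/2 + 2)/(g - 3)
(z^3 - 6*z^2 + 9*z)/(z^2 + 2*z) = (z^2 - 6*z + 9)/(z + 2)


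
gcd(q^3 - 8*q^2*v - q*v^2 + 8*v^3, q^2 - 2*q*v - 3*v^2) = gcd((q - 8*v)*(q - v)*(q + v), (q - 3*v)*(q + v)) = q + v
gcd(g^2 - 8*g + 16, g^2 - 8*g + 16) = g^2 - 8*g + 16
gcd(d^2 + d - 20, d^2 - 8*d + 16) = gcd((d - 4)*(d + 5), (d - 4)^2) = d - 4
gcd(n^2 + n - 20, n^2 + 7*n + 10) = n + 5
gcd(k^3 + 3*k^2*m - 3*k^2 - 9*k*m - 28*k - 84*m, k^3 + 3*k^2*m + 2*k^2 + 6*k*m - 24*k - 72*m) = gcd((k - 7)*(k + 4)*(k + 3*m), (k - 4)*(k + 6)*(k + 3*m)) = k + 3*m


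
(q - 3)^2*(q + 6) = q^3 - 27*q + 54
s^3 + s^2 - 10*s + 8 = (s - 2)*(s - 1)*(s + 4)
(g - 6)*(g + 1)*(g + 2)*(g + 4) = g^4 + g^3 - 28*g^2 - 76*g - 48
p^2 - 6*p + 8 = (p - 4)*(p - 2)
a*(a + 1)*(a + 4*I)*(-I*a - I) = -I*a^4 + 4*a^3 - 2*I*a^3 + 8*a^2 - I*a^2 + 4*a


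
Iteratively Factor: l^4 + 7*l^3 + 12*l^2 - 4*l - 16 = (l + 2)*(l^3 + 5*l^2 + 2*l - 8) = (l + 2)^2*(l^2 + 3*l - 4) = (l - 1)*(l + 2)^2*(l + 4)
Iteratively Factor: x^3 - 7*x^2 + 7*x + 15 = (x - 3)*(x^2 - 4*x - 5) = (x - 5)*(x - 3)*(x + 1)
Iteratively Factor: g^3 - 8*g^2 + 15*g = (g - 3)*(g^2 - 5*g) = (g - 5)*(g - 3)*(g)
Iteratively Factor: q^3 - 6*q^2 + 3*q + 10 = (q + 1)*(q^2 - 7*q + 10) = (q - 5)*(q + 1)*(q - 2)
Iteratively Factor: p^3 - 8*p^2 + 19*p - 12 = (p - 3)*(p^2 - 5*p + 4) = (p - 3)*(p - 1)*(p - 4)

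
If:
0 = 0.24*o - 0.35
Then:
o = 1.46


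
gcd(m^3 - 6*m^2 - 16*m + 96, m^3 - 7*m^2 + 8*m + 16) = m - 4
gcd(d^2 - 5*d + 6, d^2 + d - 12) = d - 3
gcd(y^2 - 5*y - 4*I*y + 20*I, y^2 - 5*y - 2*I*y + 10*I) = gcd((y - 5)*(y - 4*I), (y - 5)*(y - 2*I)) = y - 5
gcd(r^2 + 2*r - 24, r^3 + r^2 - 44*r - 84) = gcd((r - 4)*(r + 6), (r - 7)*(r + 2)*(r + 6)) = r + 6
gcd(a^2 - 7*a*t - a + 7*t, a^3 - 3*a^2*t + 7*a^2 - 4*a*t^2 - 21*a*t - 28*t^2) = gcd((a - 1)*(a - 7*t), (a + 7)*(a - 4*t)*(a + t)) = 1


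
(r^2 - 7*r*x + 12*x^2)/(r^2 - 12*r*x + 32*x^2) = (-r + 3*x)/(-r + 8*x)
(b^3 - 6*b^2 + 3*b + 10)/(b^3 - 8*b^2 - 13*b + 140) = (b^2 - b - 2)/(b^2 - 3*b - 28)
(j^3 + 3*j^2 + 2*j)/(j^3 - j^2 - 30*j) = (j^2 + 3*j + 2)/(j^2 - j - 30)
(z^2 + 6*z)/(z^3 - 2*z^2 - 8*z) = (z + 6)/(z^2 - 2*z - 8)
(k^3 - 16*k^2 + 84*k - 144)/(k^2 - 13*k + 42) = (k^2 - 10*k + 24)/(k - 7)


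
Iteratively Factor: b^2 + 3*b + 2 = (b + 1)*(b + 2)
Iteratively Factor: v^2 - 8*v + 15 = (v - 5)*(v - 3)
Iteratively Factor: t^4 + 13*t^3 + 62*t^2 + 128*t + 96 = (t + 2)*(t^3 + 11*t^2 + 40*t + 48) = (t + 2)*(t + 3)*(t^2 + 8*t + 16) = (t + 2)*(t + 3)*(t + 4)*(t + 4)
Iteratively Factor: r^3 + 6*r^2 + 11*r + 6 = (r + 2)*(r^2 + 4*r + 3) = (r + 2)*(r + 3)*(r + 1)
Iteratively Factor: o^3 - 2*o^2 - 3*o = (o)*(o^2 - 2*o - 3) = o*(o + 1)*(o - 3)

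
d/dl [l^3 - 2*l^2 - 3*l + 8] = 3*l^2 - 4*l - 3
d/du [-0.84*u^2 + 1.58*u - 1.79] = 1.58 - 1.68*u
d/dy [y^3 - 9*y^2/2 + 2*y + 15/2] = 3*y^2 - 9*y + 2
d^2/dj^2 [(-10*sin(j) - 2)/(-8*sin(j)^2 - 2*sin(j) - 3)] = 2*(-320*sin(j)^5 - 176*sin(j)^4 + 1312*sin(j)^3 + 506*sin(j)^2 - 663*sin(j) - 100)/(8*sin(j)^2 + 2*sin(j) + 3)^3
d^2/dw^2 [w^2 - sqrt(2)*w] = 2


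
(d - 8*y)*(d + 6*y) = d^2 - 2*d*y - 48*y^2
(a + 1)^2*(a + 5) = a^3 + 7*a^2 + 11*a + 5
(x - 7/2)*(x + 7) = x^2 + 7*x/2 - 49/2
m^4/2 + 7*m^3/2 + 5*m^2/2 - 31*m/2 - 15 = (m/2 + 1/2)*(m - 2)*(m + 3)*(m + 5)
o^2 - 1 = (o - 1)*(o + 1)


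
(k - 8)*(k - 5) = k^2 - 13*k + 40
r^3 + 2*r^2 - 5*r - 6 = (r - 2)*(r + 1)*(r + 3)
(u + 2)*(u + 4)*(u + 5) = u^3 + 11*u^2 + 38*u + 40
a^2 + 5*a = a*(a + 5)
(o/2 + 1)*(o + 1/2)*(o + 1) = o^3/2 + 7*o^2/4 + 7*o/4 + 1/2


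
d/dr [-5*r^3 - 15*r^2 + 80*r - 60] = -15*r^2 - 30*r + 80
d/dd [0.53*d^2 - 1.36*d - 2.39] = 1.06*d - 1.36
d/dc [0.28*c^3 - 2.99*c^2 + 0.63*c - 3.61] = 0.84*c^2 - 5.98*c + 0.63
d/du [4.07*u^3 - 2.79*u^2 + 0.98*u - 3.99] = 12.21*u^2 - 5.58*u + 0.98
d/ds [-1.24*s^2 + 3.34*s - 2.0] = 3.34 - 2.48*s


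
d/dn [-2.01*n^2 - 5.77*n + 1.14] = -4.02*n - 5.77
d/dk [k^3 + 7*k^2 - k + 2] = 3*k^2 + 14*k - 1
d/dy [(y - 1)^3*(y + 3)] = 4*(y - 1)^2*(y + 2)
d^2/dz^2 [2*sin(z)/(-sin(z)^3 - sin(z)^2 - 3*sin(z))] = 2*(4*sin(z)^4 + 3*sin(z)^3 - 17*sin(z)^2 - 9*sin(z) + 4)/(sin(z)^2 + sin(z) + 3)^3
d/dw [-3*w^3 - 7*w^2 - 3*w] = -9*w^2 - 14*w - 3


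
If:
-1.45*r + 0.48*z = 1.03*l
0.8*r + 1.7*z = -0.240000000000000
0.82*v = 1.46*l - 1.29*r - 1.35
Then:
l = 3.45752427184466*z + 0.422330097087379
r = -2.125*z - 0.3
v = 9.49906760596732*z - 0.422436656405399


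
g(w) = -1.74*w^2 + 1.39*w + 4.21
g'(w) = 1.39 - 3.48*w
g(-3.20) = -18.06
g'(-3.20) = 12.53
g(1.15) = 3.51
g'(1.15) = -2.61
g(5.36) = -38.33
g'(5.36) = -17.26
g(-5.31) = -52.23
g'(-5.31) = 19.87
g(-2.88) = -14.23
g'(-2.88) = 11.41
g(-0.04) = 4.15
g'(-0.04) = 1.53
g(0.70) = 4.33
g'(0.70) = -1.05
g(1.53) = 2.26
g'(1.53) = -3.93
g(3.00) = -7.28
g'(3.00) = -9.05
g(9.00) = -124.22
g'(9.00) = -29.93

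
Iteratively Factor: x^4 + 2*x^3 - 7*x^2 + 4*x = (x + 4)*(x^3 - 2*x^2 + x) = (x - 1)*(x + 4)*(x^2 - x) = x*(x - 1)*(x + 4)*(x - 1)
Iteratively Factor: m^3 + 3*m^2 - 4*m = (m - 1)*(m^2 + 4*m) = m*(m - 1)*(m + 4)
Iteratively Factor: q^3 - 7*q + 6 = (q - 2)*(q^2 + 2*q - 3) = (q - 2)*(q - 1)*(q + 3)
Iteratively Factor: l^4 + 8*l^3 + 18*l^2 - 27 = (l - 1)*(l^3 + 9*l^2 + 27*l + 27) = (l - 1)*(l + 3)*(l^2 + 6*l + 9) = (l - 1)*(l + 3)^2*(l + 3)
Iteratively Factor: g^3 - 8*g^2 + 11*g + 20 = (g - 4)*(g^2 - 4*g - 5) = (g - 5)*(g - 4)*(g + 1)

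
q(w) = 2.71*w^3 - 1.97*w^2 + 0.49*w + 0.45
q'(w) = 8.13*w^2 - 3.94*w + 0.49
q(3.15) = 67.15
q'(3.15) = 68.75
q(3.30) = 78.00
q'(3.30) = 76.02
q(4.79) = 255.43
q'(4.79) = 168.15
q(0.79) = 0.94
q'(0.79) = 2.45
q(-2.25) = -41.49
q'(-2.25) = 50.51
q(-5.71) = -571.10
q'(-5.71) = 288.06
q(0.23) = 0.49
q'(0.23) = 0.01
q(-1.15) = -6.84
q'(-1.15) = 15.77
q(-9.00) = -2139.12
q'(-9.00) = 694.48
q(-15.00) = -9596.40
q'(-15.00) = 1888.84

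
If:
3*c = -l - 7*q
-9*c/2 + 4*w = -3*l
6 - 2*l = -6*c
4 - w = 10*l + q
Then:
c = -1306/1569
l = 263/523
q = 149/523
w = -687/523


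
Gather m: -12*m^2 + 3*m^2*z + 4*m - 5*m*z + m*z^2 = m^2*(3*z - 12) + m*(z^2 - 5*z + 4)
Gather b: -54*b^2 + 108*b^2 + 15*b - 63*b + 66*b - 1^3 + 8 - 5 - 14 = 54*b^2 + 18*b - 12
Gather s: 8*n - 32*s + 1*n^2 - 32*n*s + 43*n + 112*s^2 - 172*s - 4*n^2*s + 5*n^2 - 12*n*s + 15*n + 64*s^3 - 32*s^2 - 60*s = 6*n^2 + 66*n + 64*s^3 + 80*s^2 + s*(-4*n^2 - 44*n - 264)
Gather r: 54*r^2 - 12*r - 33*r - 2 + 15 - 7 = 54*r^2 - 45*r + 6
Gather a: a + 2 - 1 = a + 1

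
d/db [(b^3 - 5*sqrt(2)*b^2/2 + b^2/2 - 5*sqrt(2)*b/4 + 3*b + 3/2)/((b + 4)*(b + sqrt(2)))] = (4*b^4 + 8*sqrt(2)*b^3 + 32*b^3 - 24*b^2 + 15*sqrt(2)*b^2 - 172*b + 16*sqrt(2)*b - 64 + 42*sqrt(2))/(4*(b^4 + 2*sqrt(2)*b^3 + 8*b^3 + 18*b^2 + 16*sqrt(2)*b^2 + 16*b + 32*sqrt(2)*b + 32))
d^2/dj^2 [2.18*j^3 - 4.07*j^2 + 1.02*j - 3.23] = 13.08*j - 8.14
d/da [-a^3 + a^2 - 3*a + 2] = -3*a^2 + 2*a - 3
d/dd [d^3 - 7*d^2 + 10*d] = 3*d^2 - 14*d + 10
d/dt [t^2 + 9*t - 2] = 2*t + 9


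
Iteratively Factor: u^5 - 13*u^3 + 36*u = (u - 3)*(u^4 + 3*u^3 - 4*u^2 - 12*u) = (u - 3)*(u + 2)*(u^3 + u^2 - 6*u) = u*(u - 3)*(u + 2)*(u^2 + u - 6) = u*(u - 3)*(u - 2)*(u + 2)*(u + 3)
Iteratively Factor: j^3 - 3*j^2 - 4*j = (j)*(j^2 - 3*j - 4) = j*(j - 4)*(j + 1)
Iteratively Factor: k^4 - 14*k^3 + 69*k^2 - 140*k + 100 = (k - 5)*(k^3 - 9*k^2 + 24*k - 20) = (k - 5)*(k - 2)*(k^2 - 7*k + 10) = (k - 5)^2*(k - 2)*(k - 2)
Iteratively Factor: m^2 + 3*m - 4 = (m - 1)*(m + 4)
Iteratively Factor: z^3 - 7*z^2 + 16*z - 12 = (z - 3)*(z^2 - 4*z + 4) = (z - 3)*(z - 2)*(z - 2)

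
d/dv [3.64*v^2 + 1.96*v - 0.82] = 7.28*v + 1.96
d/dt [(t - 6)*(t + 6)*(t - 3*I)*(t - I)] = 4*t^3 - 12*I*t^2 - 78*t + 144*I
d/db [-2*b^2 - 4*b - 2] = -4*b - 4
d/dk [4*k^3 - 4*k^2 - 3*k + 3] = 12*k^2 - 8*k - 3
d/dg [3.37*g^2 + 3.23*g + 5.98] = 6.74*g + 3.23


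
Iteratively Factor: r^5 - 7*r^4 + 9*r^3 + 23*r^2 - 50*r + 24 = (r - 3)*(r^4 - 4*r^3 - 3*r^2 + 14*r - 8) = (r - 3)*(r - 1)*(r^3 - 3*r^2 - 6*r + 8) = (r - 3)*(r - 1)^2*(r^2 - 2*r - 8) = (r - 4)*(r - 3)*(r - 1)^2*(r + 2)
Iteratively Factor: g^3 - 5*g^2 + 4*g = (g - 4)*(g^2 - g) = g*(g - 4)*(g - 1)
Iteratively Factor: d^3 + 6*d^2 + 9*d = (d + 3)*(d^2 + 3*d) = (d + 3)^2*(d)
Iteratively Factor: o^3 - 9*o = (o)*(o^2 - 9) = o*(o + 3)*(o - 3)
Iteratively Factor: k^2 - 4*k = (k - 4)*(k)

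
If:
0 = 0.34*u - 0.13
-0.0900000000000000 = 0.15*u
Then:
No Solution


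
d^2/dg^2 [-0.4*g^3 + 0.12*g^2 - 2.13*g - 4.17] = 0.24 - 2.4*g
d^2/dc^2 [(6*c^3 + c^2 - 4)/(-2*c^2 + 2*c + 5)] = 2*(-88*c^3 - 162*c^2 - 498*c + 31)/(8*c^6 - 24*c^5 - 36*c^4 + 112*c^3 + 90*c^2 - 150*c - 125)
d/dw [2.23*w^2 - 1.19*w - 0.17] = 4.46*w - 1.19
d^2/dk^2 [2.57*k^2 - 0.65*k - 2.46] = 5.14000000000000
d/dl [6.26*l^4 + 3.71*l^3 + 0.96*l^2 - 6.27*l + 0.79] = 25.04*l^3 + 11.13*l^2 + 1.92*l - 6.27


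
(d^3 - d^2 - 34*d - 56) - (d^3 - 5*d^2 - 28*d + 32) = 4*d^2 - 6*d - 88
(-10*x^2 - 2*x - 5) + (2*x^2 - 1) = -8*x^2 - 2*x - 6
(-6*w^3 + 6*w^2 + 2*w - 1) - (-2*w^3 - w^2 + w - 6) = -4*w^3 + 7*w^2 + w + 5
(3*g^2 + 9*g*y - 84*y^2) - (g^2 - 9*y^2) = 2*g^2 + 9*g*y - 75*y^2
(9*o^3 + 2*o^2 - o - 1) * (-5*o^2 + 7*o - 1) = -45*o^5 + 53*o^4 + 10*o^3 - 4*o^2 - 6*o + 1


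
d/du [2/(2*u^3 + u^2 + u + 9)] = 2*(-6*u^2 - 2*u - 1)/(2*u^3 + u^2 + u + 9)^2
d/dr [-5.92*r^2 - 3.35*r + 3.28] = -11.84*r - 3.35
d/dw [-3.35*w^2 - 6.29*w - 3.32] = -6.7*w - 6.29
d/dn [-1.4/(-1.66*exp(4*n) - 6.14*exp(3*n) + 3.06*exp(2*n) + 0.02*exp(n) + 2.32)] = (-9.296*exp(3*n) - 25.788*exp(2*n) + 8.568*exp(n) + 0.028)*exp(n)/(-1.66*exp(4*n) - 6.14*exp(3*n) + 3.06*exp(2*n) + 0.02*exp(n) + 2.32)^2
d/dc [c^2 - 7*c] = 2*c - 7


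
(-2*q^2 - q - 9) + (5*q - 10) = -2*q^2 + 4*q - 19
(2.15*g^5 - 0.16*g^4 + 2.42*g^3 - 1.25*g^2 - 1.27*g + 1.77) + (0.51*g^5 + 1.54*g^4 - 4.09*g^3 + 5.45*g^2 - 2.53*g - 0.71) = 2.66*g^5 + 1.38*g^4 - 1.67*g^3 + 4.2*g^2 - 3.8*g + 1.06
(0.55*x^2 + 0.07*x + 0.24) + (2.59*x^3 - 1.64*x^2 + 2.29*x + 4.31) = 2.59*x^3 - 1.09*x^2 + 2.36*x + 4.55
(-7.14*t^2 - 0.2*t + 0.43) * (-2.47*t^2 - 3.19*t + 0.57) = 17.6358*t^4 + 23.2706*t^3 - 4.4939*t^2 - 1.4857*t + 0.2451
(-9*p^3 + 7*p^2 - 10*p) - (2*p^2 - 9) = -9*p^3 + 5*p^2 - 10*p + 9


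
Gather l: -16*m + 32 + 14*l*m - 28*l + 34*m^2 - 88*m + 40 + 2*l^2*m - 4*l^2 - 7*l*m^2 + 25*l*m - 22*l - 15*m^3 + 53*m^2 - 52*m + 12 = l^2*(2*m - 4) + l*(-7*m^2 + 39*m - 50) - 15*m^3 + 87*m^2 - 156*m + 84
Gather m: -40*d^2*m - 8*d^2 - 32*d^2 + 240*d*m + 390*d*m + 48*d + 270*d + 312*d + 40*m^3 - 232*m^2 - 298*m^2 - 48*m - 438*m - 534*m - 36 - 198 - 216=-40*d^2 + 630*d + 40*m^3 - 530*m^2 + m*(-40*d^2 + 630*d - 1020) - 450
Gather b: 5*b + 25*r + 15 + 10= 5*b + 25*r + 25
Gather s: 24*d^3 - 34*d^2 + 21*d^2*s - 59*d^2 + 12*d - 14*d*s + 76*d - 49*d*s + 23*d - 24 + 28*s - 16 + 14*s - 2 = 24*d^3 - 93*d^2 + 111*d + s*(21*d^2 - 63*d + 42) - 42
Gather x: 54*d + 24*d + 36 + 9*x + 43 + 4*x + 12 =78*d + 13*x + 91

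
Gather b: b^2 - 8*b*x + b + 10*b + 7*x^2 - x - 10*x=b^2 + b*(11 - 8*x) + 7*x^2 - 11*x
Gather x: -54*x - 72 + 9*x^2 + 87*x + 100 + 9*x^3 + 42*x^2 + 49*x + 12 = 9*x^3 + 51*x^2 + 82*x + 40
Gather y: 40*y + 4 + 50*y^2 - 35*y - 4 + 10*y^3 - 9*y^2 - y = 10*y^3 + 41*y^2 + 4*y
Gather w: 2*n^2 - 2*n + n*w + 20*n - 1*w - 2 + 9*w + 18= 2*n^2 + 18*n + w*(n + 8) + 16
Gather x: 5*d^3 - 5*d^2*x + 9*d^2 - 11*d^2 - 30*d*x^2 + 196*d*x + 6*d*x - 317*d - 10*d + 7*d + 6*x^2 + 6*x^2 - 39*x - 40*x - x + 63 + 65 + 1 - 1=5*d^3 - 2*d^2 - 320*d + x^2*(12 - 30*d) + x*(-5*d^2 + 202*d - 80) + 128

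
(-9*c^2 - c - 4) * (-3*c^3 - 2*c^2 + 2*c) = 27*c^5 + 21*c^4 - 4*c^3 + 6*c^2 - 8*c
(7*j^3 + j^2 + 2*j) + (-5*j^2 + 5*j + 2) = 7*j^3 - 4*j^2 + 7*j + 2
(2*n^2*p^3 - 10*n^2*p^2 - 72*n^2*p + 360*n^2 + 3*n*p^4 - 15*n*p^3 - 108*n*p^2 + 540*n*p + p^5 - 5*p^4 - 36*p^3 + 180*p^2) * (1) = 2*n^2*p^3 - 10*n^2*p^2 - 72*n^2*p + 360*n^2 + 3*n*p^4 - 15*n*p^3 - 108*n*p^2 + 540*n*p + p^5 - 5*p^4 - 36*p^3 + 180*p^2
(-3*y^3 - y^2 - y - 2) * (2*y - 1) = -6*y^4 + y^3 - y^2 - 3*y + 2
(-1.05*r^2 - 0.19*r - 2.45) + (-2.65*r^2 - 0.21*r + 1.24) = -3.7*r^2 - 0.4*r - 1.21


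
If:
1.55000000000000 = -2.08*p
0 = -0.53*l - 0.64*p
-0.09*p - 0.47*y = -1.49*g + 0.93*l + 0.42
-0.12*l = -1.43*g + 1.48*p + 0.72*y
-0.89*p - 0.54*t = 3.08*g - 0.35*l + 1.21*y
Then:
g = 3.30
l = 0.90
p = -0.75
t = -34.84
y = 7.95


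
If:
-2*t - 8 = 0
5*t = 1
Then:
No Solution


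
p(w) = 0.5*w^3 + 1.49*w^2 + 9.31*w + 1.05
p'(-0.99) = 7.83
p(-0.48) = -3.13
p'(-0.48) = 8.23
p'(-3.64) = 18.34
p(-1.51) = -11.33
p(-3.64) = -37.21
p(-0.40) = -2.47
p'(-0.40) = 8.36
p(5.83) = 205.05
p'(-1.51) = 8.23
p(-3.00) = -26.97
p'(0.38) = 10.66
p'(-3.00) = 13.87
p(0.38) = 4.83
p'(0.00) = 9.31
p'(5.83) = 77.67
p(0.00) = 1.05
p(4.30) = 108.39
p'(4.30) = 49.86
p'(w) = 1.5*w^2 + 2.98*w + 9.31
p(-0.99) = -7.19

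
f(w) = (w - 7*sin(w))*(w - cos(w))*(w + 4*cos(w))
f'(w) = (1 - 4*sin(w))*(w - 7*sin(w))*(w - cos(w)) + (1 - 7*cos(w))*(w - cos(w))*(w + 4*cos(w)) + (w - 7*sin(w))*(w + 4*cos(w))*(sin(w) + 1)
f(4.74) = 268.28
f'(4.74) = 294.93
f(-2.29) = 23.91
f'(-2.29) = 21.99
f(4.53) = 204.59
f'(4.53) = 306.71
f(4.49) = 192.34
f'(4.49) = 305.55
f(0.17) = 3.40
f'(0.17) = 15.18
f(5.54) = 418.87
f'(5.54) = 41.84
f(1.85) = -7.75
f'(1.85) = 27.01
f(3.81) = 25.11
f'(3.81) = 152.34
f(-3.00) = -28.15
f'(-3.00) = 129.29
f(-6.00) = -119.57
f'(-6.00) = -70.52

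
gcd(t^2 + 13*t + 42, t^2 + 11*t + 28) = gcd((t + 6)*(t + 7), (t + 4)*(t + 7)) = t + 7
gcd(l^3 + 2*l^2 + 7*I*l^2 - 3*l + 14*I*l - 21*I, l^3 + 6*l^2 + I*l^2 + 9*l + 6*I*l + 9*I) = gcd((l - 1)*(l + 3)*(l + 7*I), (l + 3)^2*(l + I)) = l + 3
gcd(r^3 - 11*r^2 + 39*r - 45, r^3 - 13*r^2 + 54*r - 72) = r - 3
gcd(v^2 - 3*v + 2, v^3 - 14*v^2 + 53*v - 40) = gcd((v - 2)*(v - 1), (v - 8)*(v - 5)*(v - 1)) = v - 1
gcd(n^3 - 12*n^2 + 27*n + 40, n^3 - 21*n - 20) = n^2 - 4*n - 5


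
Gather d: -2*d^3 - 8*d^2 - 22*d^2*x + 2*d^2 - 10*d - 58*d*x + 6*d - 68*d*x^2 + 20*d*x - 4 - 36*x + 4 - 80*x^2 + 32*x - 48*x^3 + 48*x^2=-2*d^3 + d^2*(-22*x - 6) + d*(-68*x^2 - 38*x - 4) - 48*x^3 - 32*x^2 - 4*x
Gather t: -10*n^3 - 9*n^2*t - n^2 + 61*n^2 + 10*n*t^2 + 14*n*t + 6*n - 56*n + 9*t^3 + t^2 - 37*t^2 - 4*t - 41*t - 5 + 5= -10*n^3 + 60*n^2 - 50*n + 9*t^3 + t^2*(10*n - 36) + t*(-9*n^2 + 14*n - 45)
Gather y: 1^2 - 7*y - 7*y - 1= -14*y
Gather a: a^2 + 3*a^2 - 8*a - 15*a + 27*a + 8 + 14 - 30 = 4*a^2 + 4*a - 8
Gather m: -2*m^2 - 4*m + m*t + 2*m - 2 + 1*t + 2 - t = -2*m^2 + m*(t - 2)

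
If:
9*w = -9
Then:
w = -1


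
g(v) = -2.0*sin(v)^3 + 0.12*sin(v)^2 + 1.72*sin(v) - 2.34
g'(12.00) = -0.11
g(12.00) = -2.92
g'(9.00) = -0.73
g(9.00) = -1.75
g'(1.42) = -0.59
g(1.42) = -2.45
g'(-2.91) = -1.31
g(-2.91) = -2.70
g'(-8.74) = 0.64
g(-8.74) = -2.87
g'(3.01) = -1.63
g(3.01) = -2.12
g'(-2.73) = -0.61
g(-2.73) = -2.88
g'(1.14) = -1.26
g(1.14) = -2.18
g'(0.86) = -1.01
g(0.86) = -1.84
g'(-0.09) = 1.64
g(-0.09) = -2.49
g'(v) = -6.0*sin(v)^2*cos(v) + 0.24*sin(v)*cos(v) + 1.72*cos(v)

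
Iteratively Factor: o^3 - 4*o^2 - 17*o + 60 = (o + 4)*(o^2 - 8*o + 15) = (o - 5)*(o + 4)*(o - 3)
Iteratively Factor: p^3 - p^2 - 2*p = (p + 1)*(p^2 - 2*p) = p*(p + 1)*(p - 2)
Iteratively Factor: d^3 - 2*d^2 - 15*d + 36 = (d - 3)*(d^2 + d - 12) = (d - 3)*(d + 4)*(d - 3)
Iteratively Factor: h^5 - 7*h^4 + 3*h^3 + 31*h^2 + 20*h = (h + 1)*(h^4 - 8*h^3 + 11*h^2 + 20*h) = (h - 4)*(h + 1)*(h^3 - 4*h^2 - 5*h) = (h - 4)*(h + 1)^2*(h^2 - 5*h) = h*(h - 4)*(h + 1)^2*(h - 5)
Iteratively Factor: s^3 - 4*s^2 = (s)*(s^2 - 4*s) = s*(s - 4)*(s)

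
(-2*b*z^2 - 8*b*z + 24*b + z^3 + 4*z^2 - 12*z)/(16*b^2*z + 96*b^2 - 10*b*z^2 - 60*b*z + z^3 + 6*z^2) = (z - 2)/(-8*b + z)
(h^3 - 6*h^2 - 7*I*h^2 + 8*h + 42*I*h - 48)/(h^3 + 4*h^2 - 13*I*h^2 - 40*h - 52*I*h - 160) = (h^2 + h*(-6 + I) - 6*I)/(h^2 + h*(4 - 5*I) - 20*I)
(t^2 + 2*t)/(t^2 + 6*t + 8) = t/(t + 4)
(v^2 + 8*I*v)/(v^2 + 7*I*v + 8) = v/(v - I)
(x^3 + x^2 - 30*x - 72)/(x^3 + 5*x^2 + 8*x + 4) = (x^3 + x^2 - 30*x - 72)/(x^3 + 5*x^2 + 8*x + 4)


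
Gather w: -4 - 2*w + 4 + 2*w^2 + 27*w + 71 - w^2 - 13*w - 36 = w^2 + 12*w + 35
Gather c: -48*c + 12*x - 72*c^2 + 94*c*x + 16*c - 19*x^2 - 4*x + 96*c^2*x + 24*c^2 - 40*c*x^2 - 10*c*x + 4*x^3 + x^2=c^2*(96*x - 48) + c*(-40*x^2 + 84*x - 32) + 4*x^3 - 18*x^2 + 8*x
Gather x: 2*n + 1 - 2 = 2*n - 1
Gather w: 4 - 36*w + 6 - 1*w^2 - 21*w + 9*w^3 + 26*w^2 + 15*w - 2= 9*w^3 + 25*w^2 - 42*w + 8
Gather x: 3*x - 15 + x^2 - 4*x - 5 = x^2 - x - 20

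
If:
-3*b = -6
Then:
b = 2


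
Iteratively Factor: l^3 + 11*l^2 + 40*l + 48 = (l + 4)*(l^2 + 7*l + 12) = (l + 3)*(l + 4)*(l + 4)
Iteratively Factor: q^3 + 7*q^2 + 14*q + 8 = (q + 1)*(q^2 + 6*q + 8) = (q + 1)*(q + 4)*(q + 2)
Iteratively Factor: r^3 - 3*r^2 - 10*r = (r + 2)*(r^2 - 5*r) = r*(r + 2)*(r - 5)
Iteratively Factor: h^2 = (h)*(h)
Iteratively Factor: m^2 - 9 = (m - 3)*(m + 3)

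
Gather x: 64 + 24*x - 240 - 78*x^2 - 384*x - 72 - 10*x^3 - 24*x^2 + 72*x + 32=-10*x^3 - 102*x^2 - 288*x - 216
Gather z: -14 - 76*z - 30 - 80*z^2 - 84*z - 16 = -80*z^2 - 160*z - 60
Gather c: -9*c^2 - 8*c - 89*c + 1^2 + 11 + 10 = -9*c^2 - 97*c + 22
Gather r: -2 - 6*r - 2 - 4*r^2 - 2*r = -4*r^2 - 8*r - 4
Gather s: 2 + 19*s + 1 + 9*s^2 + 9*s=9*s^2 + 28*s + 3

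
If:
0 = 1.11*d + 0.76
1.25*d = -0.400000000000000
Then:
No Solution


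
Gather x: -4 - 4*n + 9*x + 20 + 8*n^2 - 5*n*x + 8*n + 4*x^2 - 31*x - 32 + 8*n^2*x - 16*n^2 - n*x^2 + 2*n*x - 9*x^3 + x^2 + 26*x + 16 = -8*n^2 + 4*n - 9*x^3 + x^2*(5 - n) + x*(8*n^2 - 3*n + 4)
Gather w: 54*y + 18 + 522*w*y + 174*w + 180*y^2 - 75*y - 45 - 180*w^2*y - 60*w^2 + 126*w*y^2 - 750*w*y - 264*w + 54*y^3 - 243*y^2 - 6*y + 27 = w^2*(-180*y - 60) + w*(126*y^2 - 228*y - 90) + 54*y^3 - 63*y^2 - 27*y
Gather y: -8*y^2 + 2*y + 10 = -8*y^2 + 2*y + 10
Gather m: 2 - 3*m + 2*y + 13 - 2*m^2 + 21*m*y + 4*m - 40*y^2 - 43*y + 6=-2*m^2 + m*(21*y + 1) - 40*y^2 - 41*y + 21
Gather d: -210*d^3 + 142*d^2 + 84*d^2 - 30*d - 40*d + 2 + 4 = -210*d^3 + 226*d^2 - 70*d + 6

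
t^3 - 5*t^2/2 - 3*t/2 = t*(t - 3)*(t + 1/2)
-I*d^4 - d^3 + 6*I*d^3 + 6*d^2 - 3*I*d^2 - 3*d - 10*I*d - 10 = (d - 5)*(d - 2)*(d - I)*(-I*d - I)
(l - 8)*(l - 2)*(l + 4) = l^3 - 6*l^2 - 24*l + 64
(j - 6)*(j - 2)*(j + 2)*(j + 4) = j^4 - 2*j^3 - 28*j^2 + 8*j + 96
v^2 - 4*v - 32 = (v - 8)*(v + 4)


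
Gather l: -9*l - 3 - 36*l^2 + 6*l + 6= -36*l^2 - 3*l + 3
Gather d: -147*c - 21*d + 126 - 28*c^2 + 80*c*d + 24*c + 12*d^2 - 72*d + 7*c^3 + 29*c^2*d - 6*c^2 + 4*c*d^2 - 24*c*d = 7*c^3 - 34*c^2 - 123*c + d^2*(4*c + 12) + d*(29*c^2 + 56*c - 93) + 126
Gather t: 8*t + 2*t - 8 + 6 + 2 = 10*t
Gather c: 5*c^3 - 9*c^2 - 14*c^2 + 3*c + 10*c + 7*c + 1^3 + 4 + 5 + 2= 5*c^3 - 23*c^2 + 20*c + 12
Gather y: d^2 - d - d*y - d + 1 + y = d^2 - 2*d + y*(1 - d) + 1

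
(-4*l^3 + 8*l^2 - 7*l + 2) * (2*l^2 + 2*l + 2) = -8*l^5 + 8*l^4 - 6*l^3 + 6*l^2 - 10*l + 4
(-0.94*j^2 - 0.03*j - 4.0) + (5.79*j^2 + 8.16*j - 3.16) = 4.85*j^2 + 8.13*j - 7.16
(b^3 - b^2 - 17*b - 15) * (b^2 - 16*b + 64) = b^5 - 17*b^4 + 63*b^3 + 193*b^2 - 848*b - 960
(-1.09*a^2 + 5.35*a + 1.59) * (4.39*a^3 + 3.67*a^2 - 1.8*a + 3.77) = -4.7851*a^5 + 19.4862*a^4 + 28.5766*a^3 - 7.904*a^2 + 17.3075*a + 5.9943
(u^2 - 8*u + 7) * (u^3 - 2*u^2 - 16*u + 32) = u^5 - 10*u^4 + 7*u^3 + 146*u^2 - 368*u + 224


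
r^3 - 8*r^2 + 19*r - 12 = (r - 4)*(r - 3)*(r - 1)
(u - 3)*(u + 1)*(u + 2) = u^3 - 7*u - 6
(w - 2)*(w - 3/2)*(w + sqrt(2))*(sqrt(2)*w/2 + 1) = sqrt(2)*w^4/2 - 7*sqrt(2)*w^3/4 + 2*w^3 - 7*w^2 + 5*sqrt(2)*w^2/2 - 7*sqrt(2)*w/2 + 6*w + 3*sqrt(2)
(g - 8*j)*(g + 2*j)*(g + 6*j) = g^3 - 52*g*j^2 - 96*j^3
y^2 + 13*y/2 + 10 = (y + 5/2)*(y + 4)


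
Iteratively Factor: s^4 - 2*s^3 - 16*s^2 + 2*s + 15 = (s - 5)*(s^3 + 3*s^2 - s - 3) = (s - 5)*(s - 1)*(s^2 + 4*s + 3) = (s - 5)*(s - 1)*(s + 3)*(s + 1)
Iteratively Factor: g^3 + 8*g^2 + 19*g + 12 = (g + 1)*(g^2 + 7*g + 12) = (g + 1)*(g + 3)*(g + 4)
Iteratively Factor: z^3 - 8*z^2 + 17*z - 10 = (z - 5)*(z^2 - 3*z + 2) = (z - 5)*(z - 1)*(z - 2)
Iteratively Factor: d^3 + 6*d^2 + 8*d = (d + 2)*(d^2 + 4*d) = (d + 2)*(d + 4)*(d)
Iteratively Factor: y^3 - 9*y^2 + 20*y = (y)*(y^2 - 9*y + 20) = y*(y - 5)*(y - 4)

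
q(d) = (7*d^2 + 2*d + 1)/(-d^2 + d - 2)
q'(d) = (2*d - 1)*(7*d^2 + 2*d + 1)/(-d^2 + d - 2)^2 + (14*d + 2)/(-d^2 + d - 2)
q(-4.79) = -5.11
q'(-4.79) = 0.37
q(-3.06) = -4.19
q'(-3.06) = 0.76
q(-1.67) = -2.66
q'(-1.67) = 1.52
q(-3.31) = -4.37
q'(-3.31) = 0.68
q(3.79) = -8.68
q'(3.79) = 0.16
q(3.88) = -8.66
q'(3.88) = 0.17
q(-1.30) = -2.05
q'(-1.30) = 1.77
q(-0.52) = -0.66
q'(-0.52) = 1.41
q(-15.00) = -6.39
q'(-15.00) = 0.04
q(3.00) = -8.75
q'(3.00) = -0.03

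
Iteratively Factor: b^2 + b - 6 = (b - 2)*(b + 3)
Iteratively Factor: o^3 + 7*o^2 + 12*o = (o + 4)*(o^2 + 3*o) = o*(o + 4)*(o + 3)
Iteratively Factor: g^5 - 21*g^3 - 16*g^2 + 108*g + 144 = (g + 3)*(g^4 - 3*g^3 - 12*g^2 + 20*g + 48) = (g - 3)*(g + 3)*(g^3 - 12*g - 16) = (g - 4)*(g - 3)*(g + 3)*(g^2 + 4*g + 4) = (g - 4)*(g - 3)*(g + 2)*(g + 3)*(g + 2)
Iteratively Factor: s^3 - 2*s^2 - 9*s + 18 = (s - 2)*(s^2 - 9) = (s - 3)*(s - 2)*(s + 3)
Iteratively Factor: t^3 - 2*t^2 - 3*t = (t - 3)*(t^2 + t) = (t - 3)*(t + 1)*(t)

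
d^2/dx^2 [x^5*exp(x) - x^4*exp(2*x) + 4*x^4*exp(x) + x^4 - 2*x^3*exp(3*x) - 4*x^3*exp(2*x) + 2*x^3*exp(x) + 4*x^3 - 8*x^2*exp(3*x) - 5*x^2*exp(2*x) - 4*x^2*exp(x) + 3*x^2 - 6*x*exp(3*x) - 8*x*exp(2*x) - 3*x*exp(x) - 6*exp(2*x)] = x^5*exp(x) - 4*x^4*exp(2*x) + 14*x^4*exp(x) - 18*x^3*exp(3*x) - 32*x^3*exp(2*x) + 54*x^3*exp(x) - 108*x^2*exp(3*x) - 80*x^2*exp(2*x) + 56*x^2*exp(x) + 12*x^2 - 162*x*exp(3*x) - 96*x*exp(2*x) - 7*x*exp(x) + 24*x - 52*exp(3*x) - 66*exp(2*x) - 14*exp(x) + 6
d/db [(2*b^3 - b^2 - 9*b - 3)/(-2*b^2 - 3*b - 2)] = (-4*b^4 - 12*b^3 - 27*b^2 - 8*b + 9)/(4*b^4 + 12*b^3 + 17*b^2 + 12*b + 4)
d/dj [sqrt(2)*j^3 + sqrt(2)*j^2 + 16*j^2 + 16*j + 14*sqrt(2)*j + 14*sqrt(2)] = 3*sqrt(2)*j^2 + 2*sqrt(2)*j + 32*j + 16 + 14*sqrt(2)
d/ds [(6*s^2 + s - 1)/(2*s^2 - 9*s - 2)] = (-56*s^2 - 20*s - 11)/(4*s^4 - 36*s^3 + 73*s^2 + 36*s + 4)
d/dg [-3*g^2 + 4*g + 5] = 4 - 6*g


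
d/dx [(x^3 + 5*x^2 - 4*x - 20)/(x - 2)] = 2*x + 7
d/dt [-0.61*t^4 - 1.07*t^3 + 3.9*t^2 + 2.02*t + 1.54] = -2.44*t^3 - 3.21*t^2 + 7.8*t + 2.02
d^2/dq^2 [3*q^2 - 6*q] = 6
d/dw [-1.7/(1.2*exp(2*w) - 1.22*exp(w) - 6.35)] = (4.08*exp(w) - 2.074)*exp(w)/(-1.2*exp(2*w) + 1.22*exp(w) + 6.35)^2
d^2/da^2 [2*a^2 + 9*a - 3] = 4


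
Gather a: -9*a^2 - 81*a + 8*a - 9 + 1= -9*a^2 - 73*a - 8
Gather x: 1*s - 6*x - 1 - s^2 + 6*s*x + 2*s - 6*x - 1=-s^2 + 3*s + x*(6*s - 12) - 2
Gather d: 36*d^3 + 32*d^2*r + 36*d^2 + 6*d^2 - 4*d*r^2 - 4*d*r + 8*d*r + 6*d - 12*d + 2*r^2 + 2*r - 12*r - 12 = 36*d^3 + d^2*(32*r + 42) + d*(-4*r^2 + 4*r - 6) + 2*r^2 - 10*r - 12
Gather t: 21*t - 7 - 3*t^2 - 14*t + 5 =-3*t^2 + 7*t - 2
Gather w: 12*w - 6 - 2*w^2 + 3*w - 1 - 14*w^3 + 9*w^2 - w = -14*w^3 + 7*w^2 + 14*w - 7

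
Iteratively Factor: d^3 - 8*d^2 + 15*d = (d - 3)*(d^2 - 5*d) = d*(d - 3)*(d - 5)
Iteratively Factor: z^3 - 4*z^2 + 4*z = (z - 2)*(z^2 - 2*z) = (z - 2)^2*(z)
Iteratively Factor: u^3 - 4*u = (u)*(u^2 - 4) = u*(u + 2)*(u - 2)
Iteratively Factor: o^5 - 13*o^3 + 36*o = (o - 2)*(o^4 + 2*o^3 - 9*o^2 - 18*o) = o*(o - 2)*(o^3 + 2*o^2 - 9*o - 18) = o*(o - 2)*(o + 2)*(o^2 - 9) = o*(o - 2)*(o + 2)*(o + 3)*(o - 3)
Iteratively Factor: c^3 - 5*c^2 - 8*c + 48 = (c - 4)*(c^2 - c - 12) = (c - 4)*(c + 3)*(c - 4)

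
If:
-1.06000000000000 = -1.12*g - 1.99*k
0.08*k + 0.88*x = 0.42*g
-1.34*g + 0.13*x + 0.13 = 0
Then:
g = 0.10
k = 0.48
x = 0.00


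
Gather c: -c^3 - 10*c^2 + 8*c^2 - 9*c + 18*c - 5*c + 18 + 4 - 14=-c^3 - 2*c^2 + 4*c + 8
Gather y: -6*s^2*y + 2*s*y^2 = -6*s^2*y + 2*s*y^2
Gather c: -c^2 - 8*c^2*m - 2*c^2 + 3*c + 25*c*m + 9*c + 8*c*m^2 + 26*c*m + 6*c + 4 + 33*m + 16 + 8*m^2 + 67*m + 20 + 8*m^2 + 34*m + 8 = c^2*(-8*m - 3) + c*(8*m^2 + 51*m + 18) + 16*m^2 + 134*m + 48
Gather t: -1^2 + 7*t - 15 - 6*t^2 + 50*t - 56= -6*t^2 + 57*t - 72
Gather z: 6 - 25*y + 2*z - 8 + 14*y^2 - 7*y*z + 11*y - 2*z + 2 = 14*y^2 - 7*y*z - 14*y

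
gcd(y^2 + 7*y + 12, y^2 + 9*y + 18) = y + 3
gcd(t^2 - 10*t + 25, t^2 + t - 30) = t - 5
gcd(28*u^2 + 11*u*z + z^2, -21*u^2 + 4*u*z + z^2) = 7*u + z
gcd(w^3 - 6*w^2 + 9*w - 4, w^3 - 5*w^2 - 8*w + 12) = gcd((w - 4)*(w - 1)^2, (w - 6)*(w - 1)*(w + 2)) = w - 1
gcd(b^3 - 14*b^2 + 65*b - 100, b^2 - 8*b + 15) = b - 5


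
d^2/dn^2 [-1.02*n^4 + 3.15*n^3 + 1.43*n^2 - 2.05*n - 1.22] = -12.24*n^2 + 18.9*n + 2.86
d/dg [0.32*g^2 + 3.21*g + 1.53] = 0.64*g + 3.21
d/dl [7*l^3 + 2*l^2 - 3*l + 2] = 21*l^2 + 4*l - 3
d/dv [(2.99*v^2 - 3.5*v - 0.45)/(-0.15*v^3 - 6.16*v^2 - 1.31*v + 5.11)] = (0.4485*v^4 - 1.05*v^3 - 25.6794*v^2 + 25.0138*v - 18.4745)/(0.0225*v^6 + 1.848*v^5 + 38.3386*v^4 + 14.6062*v^3 - 61.2391*v^2 - 13.3882*v + 26.1121)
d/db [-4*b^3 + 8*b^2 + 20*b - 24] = -12*b^2 + 16*b + 20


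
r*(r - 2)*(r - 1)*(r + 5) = r^4 + 2*r^3 - 13*r^2 + 10*r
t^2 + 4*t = t*(t + 4)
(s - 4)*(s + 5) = s^2 + s - 20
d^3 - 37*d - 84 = (d - 7)*(d + 3)*(d + 4)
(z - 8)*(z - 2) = z^2 - 10*z + 16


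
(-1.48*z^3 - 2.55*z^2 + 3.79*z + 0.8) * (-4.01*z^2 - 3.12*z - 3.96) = 5.9348*z^5 + 14.8431*z^4 - 1.3811*z^3 - 4.9348*z^2 - 17.5044*z - 3.168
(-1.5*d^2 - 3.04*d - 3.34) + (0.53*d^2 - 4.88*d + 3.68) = -0.97*d^2 - 7.92*d + 0.34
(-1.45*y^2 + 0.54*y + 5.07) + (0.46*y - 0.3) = -1.45*y^2 + 1.0*y + 4.77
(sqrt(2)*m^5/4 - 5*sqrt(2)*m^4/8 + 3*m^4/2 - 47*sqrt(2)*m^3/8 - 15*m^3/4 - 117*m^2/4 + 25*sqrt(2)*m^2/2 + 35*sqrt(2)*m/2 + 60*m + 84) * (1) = sqrt(2)*m^5/4 - 5*sqrt(2)*m^4/8 + 3*m^4/2 - 47*sqrt(2)*m^3/8 - 15*m^3/4 - 117*m^2/4 + 25*sqrt(2)*m^2/2 + 35*sqrt(2)*m/2 + 60*m + 84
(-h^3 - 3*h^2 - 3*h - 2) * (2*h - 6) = -2*h^4 + 12*h^2 + 14*h + 12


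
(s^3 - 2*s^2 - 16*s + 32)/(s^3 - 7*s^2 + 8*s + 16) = (s^2 + 2*s - 8)/(s^2 - 3*s - 4)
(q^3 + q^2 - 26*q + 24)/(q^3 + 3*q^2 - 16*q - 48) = (q^2 + 5*q - 6)/(q^2 + 7*q + 12)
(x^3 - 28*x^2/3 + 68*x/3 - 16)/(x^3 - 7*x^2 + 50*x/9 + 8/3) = 3*(x - 2)/(3*x + 1)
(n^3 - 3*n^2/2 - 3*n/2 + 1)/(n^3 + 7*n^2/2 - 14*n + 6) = (n + 1)/(n + 6)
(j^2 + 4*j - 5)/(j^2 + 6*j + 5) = (j - 1)/(j + 1)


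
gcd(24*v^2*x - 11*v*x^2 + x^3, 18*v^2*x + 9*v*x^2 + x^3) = x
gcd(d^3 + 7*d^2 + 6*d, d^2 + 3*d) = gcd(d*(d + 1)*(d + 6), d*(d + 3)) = d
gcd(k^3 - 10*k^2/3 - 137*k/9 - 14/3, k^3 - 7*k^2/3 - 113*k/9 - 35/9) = k^2 + 8*k/3 + 7/9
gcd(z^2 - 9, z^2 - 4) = 1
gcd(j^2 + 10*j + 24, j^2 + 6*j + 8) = j + 4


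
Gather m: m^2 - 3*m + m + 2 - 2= m^2 - 2*m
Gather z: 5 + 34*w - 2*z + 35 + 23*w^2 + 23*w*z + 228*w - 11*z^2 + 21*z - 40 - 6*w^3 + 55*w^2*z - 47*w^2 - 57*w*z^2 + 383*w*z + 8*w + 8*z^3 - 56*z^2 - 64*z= -6*w^3 - 24*w^2 + 270*w + 8*z^3 + z^2*(-57*w - 67) + z*(55*w^2 + 406*w - 45)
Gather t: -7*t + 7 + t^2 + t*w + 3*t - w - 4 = t^2 + t*(w - 4) - w + 3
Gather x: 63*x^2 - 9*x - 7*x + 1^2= 63*x^2 - 16*x + 1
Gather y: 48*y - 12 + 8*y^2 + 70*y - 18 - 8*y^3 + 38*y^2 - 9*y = -8*y^3 + 46*y^2 + 109*y - 30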